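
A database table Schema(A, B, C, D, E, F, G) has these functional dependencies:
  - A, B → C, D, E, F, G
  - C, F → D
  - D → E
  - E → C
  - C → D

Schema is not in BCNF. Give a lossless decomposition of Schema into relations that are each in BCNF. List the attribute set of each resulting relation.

Candidate key of the original relation: {A, B}.
In {A, B, C, D, E, F, G}, {C, F} is not a superkey ({C, F}⁺ restricted to this set is {C, D, E, F}), so split on C, F → D, E into {C, D, E, F} and {A, B, C, F, G}.
In {C, D, E, F}, {D} is not a superkey ({D}⁺ restricted to this set is {C, D, E}), so split on D → C, E into {C, D, E} and {D, F}.
{C, D, E} has no BCNF violation.
{D, F} has no BCNF violation.
{A, B, C, F, G} has no BCNF violation.

{A, B, C, F, G}; {C, D, E}; {D, F}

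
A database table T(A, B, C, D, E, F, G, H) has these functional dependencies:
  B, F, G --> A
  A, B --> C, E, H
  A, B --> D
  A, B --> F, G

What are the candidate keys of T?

{B} never appears on the right of any FD, so every key must include it.
{A, B}⁺ = {A, B, C, D, E, F, G, H} — all of the relation — so {A, B} is a candidate key.
{B, F, G}⁺ = {A, B, C, D, E, F, G, H} — all of the relation — so {B, F, G} is a candidate key.
No proper subset of any of these is a key, and no other minimal superkey exists.

{A, B}, {B, F, G}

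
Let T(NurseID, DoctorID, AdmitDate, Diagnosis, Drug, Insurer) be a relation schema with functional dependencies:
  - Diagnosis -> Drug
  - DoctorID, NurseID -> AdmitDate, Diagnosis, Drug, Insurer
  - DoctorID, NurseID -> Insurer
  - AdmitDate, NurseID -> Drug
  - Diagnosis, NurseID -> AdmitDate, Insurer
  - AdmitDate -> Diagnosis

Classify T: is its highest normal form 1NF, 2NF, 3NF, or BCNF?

2NF

Candidate key: {DoctorID, NurseID}. Prime attributes: {DoctorID, NurseID}.
Diagnosis -> Drug breaks BCNF: {Diagnosis}⁺ = {Diagnosis, Drug}, so {Diagnosis} is not a superkey.
Diagnosis -> Drug determines the non-prime attribute {Drug} from a non-superkey — 3NF is violated.
No proper subset of a key has a non-prime attribute in its closure, so there is no partial dependency; 2NF holds.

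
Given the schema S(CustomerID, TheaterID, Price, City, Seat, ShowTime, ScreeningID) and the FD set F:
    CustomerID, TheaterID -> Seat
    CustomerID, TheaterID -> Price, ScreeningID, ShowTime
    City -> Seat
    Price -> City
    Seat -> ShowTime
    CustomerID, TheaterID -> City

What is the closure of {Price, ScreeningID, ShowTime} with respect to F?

Start with {Price, ScreeningID, ShowTime}.
Price -> City applies; add {City} → now {City, Price, ScreeningID, ShowTime}.
City -> Seat applies; add {Seat} → now {City, Price, ScreeningID, Seat, ShowTime}.
No further FD applies.

{City, Price, ScreeningID, Seat, ShowTime}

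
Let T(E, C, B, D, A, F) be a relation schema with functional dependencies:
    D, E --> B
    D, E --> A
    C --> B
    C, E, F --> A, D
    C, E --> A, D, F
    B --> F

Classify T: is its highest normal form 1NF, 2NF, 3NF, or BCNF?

Candidate key: {C, E}. Prime attributes: {C, E}.
For D, E --> B we have {D, E}⁺ = {A, B, D, E, F}; {D, E} is not a superkey, so BCNF fails.
D, E --> B has non-prime {B} on the right and a non-superkey on the left, so 3NF fails.
{C} is a proper subset of the key {C, E}, and {C}⁺ contains the non-prime attributes {B, F} — a partial dependency, so 2NF is violated.

1NF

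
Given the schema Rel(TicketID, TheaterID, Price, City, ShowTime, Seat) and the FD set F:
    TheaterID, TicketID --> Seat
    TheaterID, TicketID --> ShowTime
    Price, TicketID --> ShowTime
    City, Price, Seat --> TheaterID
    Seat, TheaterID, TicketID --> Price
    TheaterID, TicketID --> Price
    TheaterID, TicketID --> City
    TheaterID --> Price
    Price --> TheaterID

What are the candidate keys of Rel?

No FD produces {TicketID}, so it must be in every candidate key.
Closure of {Price, TicketID} is {City, Price, Seat, ShowTime, TheaterID, TicketID}, the whole schema; {Price, TicketID} is a candidate key.
Closure of {TheaterID, TicketID} is {City, Price, Seat, ShowTime, TheaterID, TicketID}, the whole schema; {TheaterID, TicketID} is a candidate key.
No proper subset of any of these is a key, and no other minimal superkey exists.

{Price, TicketID}, {TheaterID, TicketID}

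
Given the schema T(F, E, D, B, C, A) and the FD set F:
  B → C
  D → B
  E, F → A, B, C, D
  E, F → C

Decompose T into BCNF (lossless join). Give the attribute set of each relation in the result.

Candidate key of the original relation: {E, F}.
In {A, B, C, D, E, F}, {B} is not a superkey ({B}⁺ restricted to this set is {B, C}), so split on B → C into {B, C} and {A, B, D, E, F}.
{B, C} has no BCNF violation.
In {A, B, D, E, F}, {D} is not a superkey ({D}⁺ restricted to this set is {B, D}), so split on D → B into {B, D} and {A, D, E, F}.
{B, D} has no BCNF violation.
{A, D, E, F} has no BCNF violation.

{A, D, E, F}; {B, C}; {B, D}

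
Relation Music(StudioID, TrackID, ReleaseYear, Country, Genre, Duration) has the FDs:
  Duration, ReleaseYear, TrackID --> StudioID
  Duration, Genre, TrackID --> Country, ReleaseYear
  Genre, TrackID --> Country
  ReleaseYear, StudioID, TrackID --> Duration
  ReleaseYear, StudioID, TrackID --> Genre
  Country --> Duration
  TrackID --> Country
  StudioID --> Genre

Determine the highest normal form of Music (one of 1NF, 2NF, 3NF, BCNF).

Candidate keys: {Genre, TrackID}, {ReleaseYear, TrackID}, {StudioID, TrackID}. Prime attributes: {Genre, ReleaseYear, StudioID, TrackID}.
Country --> Duration breaks BCNF: {Country}⁺ = {Country, Duration}, so {Country} is not a superkey.
Country --> Duration has non-prime {Duration} on the right and a non-superkey on the left, so 3NF fails.
Since {TrackID} ⊂ {Genre, TrackID} and {TrackID}⁺ ⊇ {Country, Duration} with {Country, Duration} non-prime, there is a partial dependency; 2NF fails.

1NF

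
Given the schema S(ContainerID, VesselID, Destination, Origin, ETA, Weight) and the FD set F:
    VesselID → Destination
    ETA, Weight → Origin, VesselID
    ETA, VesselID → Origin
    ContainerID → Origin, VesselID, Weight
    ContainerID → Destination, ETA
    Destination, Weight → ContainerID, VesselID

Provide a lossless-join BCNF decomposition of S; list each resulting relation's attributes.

{ContainerID, ETA, VesselID, Weight}; {Destination, VesselID}; {ETA, Origin, VesselID}

Candidate keys of the original relation: {ContainerID}, {Destination, Weight}, {ETA, Weight}, {VesselID, Weight}.
Within {ContainerID, Destination, ETA, Origin, VesselID, Weight}: {VesselID}⁺ ∩ {ContainerID, Destination, ETA, Origin, VesselID, Weight} = {Destination, VesselID}, not the whole set, so VesselID → Destination violates BCNF; decompose into {Destination, VesselID} and {ContainerID, ETA, Origin, VesselID, Weight}.
{Destination, VesselID}: every determinant is a superkey — BCNF.
Within {ContainerID, ETA, Origin, VesselID, Weight}: {ETA, VesselID}⁺ ∩ {ContainerID, ETA, Origin, VesselID, Weight} = {ETA, Origin, VesselID}, not the whole set, so ETA, VesselID → Origin violates BCNF; decompose into {ETA, Origin, VesselID} and {ContainerID, ETA, VesselID, Weight}.
{ETA, Origin, VesselID}: every determinant is a superkey — BCNF.
{ContainerID, ETA, VesselID, Weight}: every determinant is a superkey — BCNF.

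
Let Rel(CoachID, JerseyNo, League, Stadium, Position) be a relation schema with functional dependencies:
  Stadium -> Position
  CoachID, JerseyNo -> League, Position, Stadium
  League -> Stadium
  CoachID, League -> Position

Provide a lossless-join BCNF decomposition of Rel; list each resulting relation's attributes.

Candidate key of the original relation: {CoachID, JerseyNo}.
Within {CoachID, JerseyNo, League, Position, Stadium}: {Stadium}⁺ ∩ {CoachID, JerseyNo, League, Position, Stadium} = {Position, Stadium}, not the whole set, so Stadium -> Position violates BCNF; decompose into {Position, Stadium} and {CoachID, JerseyNo, League, Stadium}.
{Position, Stadium} is in BCNF.
Within {CoachID, JerseyNo, League, Stadium}: {League}⁺ ∩ {CoachID, JerseyNo, League, Stadium} = {League, Stadium}, not the whole set, so League -> Stadium violates BCNF; decompose into {League, Stadium} and {CoachID, JerseyNo, League}.
{League, Stadium} is in BCNF.
{CoachID, JerseyNo, League} is in BCNF.

{CoachID, JerseyNo, League}; {League, Stadium}; {Position, Stadium}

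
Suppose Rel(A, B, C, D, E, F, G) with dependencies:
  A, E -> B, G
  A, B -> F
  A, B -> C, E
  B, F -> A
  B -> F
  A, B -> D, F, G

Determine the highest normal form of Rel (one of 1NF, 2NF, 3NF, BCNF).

BCNF

Candidate keys: {A, E}, {B}. Prime attributes: {A, B, E}.
Every FD has a superkey on the left, so the relation is in BCNF.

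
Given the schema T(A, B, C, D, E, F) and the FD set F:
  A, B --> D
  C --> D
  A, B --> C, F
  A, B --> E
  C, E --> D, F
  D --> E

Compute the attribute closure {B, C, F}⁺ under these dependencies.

Start with {B, C, F}.
C --> D applies; add {D} → now {B, C, D, F}.
D --> E applies; add {E} → now {B, C, D, E, F}.
No further FD applies.

{B, C, D, E, F}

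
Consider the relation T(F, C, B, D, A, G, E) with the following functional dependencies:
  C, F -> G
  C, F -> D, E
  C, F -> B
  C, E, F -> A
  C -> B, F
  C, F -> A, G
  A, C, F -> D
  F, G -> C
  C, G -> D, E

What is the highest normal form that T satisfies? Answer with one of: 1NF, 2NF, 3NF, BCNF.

BCNF

Candidate keys: {C}, {F, G}. Prime attributes: {C, F, G}.
The left-hand side of every FD is a superkey, so BCNF is satisfied.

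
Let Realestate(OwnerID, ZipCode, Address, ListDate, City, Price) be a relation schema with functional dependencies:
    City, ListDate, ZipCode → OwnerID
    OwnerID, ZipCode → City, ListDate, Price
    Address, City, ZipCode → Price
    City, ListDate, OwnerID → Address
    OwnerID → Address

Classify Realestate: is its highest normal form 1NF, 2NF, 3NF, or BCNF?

Candidate keys: {City, ListDate, ZipCode}, {OwnerID, ZipCode}. Prime attributes: {City, ListDate, OwnerID, ZipCode}.
For Address, City, ZipCode → Price we have {Address, City, ZipCode}⁺ = {Address, City, Price, ZipCode}; {Address, City, ZipCode} is not a superkey, so BCNF fails.
Address, City, ZipCode → Price has non-prime {Price} on the right and a non-superkey on the left, so 3NF fails.
Since {OwnerID} ⊂ {OwnerID, ZipCode} and {OwnerID}⁺ ⊇ {Address} with {Address} non-prime, there is a partial dependency; 2NF fails.

1NF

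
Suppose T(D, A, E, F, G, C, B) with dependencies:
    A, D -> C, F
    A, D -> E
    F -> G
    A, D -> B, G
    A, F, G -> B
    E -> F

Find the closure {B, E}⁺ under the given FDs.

{B, E, F, G}

Start with {B, E}.
E -> F applies; add {F} → now {B, E, F}.
F -> G applies; add {G} → now {B, E, F, G}.
No further FD applies.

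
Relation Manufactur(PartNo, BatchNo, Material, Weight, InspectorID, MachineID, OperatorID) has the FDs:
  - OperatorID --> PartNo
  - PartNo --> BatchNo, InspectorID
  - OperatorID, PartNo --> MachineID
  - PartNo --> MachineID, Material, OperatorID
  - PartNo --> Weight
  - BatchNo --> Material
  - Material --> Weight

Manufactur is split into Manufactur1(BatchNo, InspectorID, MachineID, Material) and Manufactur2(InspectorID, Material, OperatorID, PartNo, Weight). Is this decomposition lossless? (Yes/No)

Manufactur1 ∩ Manufactur2 = {InspectorID, Material}; its closure under F is {InspectorID, Material, Weight}.
Manufactur1 ⊄ {InspectorID, Material, Weight} and Manufactur2 ⊄ {InspectorID, Material, Weight}, so the split is lossy.

No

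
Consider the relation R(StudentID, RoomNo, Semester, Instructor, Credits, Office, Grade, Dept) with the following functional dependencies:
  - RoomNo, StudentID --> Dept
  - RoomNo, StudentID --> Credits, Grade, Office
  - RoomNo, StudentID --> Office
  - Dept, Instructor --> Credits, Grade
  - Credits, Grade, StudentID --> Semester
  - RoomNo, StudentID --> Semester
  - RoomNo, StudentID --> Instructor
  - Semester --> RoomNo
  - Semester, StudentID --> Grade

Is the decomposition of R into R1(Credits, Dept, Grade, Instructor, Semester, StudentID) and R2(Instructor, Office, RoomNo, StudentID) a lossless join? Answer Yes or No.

No

R1 ∩ R2 = {Instructor, StudentID}; its closure under F is {Instructor, StudentID}.
Neither R1 nor R2 is contained in that closure, so the decomposition is lossy.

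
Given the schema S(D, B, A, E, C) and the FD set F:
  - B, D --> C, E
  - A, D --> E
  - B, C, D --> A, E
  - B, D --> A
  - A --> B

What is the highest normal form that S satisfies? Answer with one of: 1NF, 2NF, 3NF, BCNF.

Candidate keys: {A, D}, {B, D}. Prime attributes: {A, B, D}.
A --> B breaks BCNF: {A}⁺ = {A, B}, so {A} is not a superkey.
But every attribute on its right side ({B}) is prime, and the same holds for every other non-superkey FD, so 3NF still holds.

3NF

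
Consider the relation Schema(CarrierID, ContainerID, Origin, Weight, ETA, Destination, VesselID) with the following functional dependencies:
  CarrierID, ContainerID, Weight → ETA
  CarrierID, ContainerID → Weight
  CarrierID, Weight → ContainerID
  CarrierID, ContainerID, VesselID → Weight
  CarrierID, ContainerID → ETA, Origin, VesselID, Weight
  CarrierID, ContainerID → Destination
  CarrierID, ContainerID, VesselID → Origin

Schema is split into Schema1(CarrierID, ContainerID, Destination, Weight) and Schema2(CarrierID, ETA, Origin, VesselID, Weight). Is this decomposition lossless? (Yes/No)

Common attributes: {CarrierID, Weight}; their closure is {CarrierID, ContainerID, Destination, ETA, Origin, VesselID, Weight}.
Schema1 is contained in that closure, so Schema1 ∩ Schema2 → Schema1 holds and the join is lossless.

Yes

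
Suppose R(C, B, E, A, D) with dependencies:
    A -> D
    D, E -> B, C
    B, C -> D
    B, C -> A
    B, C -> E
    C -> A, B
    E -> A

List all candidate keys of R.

{C}, {E}

{C} is a candidate key since {C}⁺ = {A, B, C, D, E} covers every attribute.
{E} is a candidate key since {E}⁺ = {A, B, C, D, E} covers every attribute.
Any other superkey properly contains one of these, so there are no further candidate keys.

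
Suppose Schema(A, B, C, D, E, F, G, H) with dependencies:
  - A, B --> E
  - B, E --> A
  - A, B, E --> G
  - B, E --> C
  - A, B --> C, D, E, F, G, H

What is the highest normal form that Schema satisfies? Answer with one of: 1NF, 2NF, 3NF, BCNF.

Candidate keys: {A, B}, {B, E}. Prime attributes: {A, B, E}.
Every FD has a superkey on the left, so the relation is in BCNF.

BCNF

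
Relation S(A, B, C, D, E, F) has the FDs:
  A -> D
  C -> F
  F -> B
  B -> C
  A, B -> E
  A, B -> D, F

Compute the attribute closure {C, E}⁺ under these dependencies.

{B, C, E, F}

Start with {C, E}.
C -> F applies; add {F} → now {C, E, F}.
F -> B applies; add {B} → now {B, C, E, F}.
No further FD applies.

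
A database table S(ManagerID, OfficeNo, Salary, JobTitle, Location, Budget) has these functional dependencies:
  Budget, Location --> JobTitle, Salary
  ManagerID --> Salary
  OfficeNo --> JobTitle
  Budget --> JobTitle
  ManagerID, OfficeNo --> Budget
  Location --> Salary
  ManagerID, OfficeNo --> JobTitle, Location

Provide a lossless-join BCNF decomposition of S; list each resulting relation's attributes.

Candidate key of the original relation: {ManagerID, OfficeNo}.
{Budget, JobTitle, Location, ManagerID, OfficeNo, Salary}: {Budget, Location} determines {Budget, JobTitle, Location, Salary} here but is not a superkey — split on Budget, Location --> JobTitle, Salary, giving {Budget, JobTitle, Location, Salary} and {Budget, Location, ManagerID, OfficeNo}.
{Budget, JobTitle, Location, Salary}: {Budget} determines {Budget, JobTitle} here but is not a superkey — split on Budget --> JobTitle, giving {Budget, JobTitle} and {Budget, Location, Salary}.
{Budget, JobTitle} is in BCNF.
{Budget, Location, Salary}: {Location} determines {Location, Salary} here but is not a superkey — split on Location --> Salary, giving {Location, Salary} and {Budget, Location}.
{Location, Salary} is in BCNF.
{Budget, Location} is in BCNF.
{Budget, Location, ManagerID, OfficeNo} is in BCNF.

{Budget, JobTitle}; {Budget, Location, ManagerID, OfficeNo}; {Location, Salary}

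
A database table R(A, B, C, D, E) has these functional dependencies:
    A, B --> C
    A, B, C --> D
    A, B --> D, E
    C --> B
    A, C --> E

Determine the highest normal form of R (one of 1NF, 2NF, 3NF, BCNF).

3NF

Candidate keys: {A, B}, {A, C}. Prime attributes: {A, B, C}.
C --> B breaks BCNF: {C}⁺ = {B, C}, so {C} is not a superkey.
But every attribute on its right side ({B}) is prime, and the same holds for every other non-superkey FD, so 3NF still holds.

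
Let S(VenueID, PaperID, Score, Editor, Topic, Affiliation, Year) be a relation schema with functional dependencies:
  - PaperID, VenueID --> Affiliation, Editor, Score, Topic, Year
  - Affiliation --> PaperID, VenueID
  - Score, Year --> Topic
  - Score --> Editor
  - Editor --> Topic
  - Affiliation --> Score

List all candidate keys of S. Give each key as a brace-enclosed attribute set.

{Affiliation}⁺ = {Affiliation, Editor, PaperID, Score, Topic, VenueID, Year} — all of the relation — so {Affiliation} is a candidate key.
{PaperID, VenueID}⁺ = {Affiliation, Editor, PaperID, Score, Topic, VenueID, Year} — all of the relation — so {PaperID, VenueID} is a candidate key.
No proper subset of any of these is a key, and no other minimal superkey exists.

{Affiliation}, {PaperID, VenueID}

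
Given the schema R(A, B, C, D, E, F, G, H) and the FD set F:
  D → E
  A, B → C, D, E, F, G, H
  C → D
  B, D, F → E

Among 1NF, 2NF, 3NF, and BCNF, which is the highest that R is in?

Candidate key: {A, B}. Prime attributes: {A, B}.
For D → E we have {D}⁺ = {D, E}; {D} is not a superkey, so BCNF fails.
D → E has non-prime {E} on the right and a non-superkey on the left, so 3NF fails.
No non-prime attribute depends on a proper subset of any candidate key, so 2NF holds.

2NF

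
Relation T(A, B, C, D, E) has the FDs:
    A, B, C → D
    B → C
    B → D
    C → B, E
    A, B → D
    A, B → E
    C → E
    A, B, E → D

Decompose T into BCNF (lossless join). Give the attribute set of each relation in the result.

Candidate keys of the original relation: {A, B}, {A, C}.
Within {A, B, C, D, E}: {B}⁺ ∩ {A, B, C, D, E} = {B, C, D, E}, not the whole set, so B → C, D, E violates BCNF; decompose into {B, C, D, E} and {A, B}.
{B, C, D, E}: every determinant is a superkey — BCNF.
{A, B}: every determinant is a superkey — BCNF.

{A, B}; {B, C, D, E}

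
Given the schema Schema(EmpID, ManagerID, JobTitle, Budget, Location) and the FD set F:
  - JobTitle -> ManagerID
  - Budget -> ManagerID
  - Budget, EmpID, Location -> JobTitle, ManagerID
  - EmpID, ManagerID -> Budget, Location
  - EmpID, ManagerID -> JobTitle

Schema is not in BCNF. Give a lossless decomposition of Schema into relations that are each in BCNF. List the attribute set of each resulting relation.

{Budget, EmpID, JobTitle, Location}; {JobTitle, ManagerID}

Candidate keys of the original relation: {Budget, EmpID}, {EmpID, JobTitle}, {EmpID, ManagerID}.
Within {Budget, EmpID, JobTitle, Location, ManagerID}: {JobTitle}⁺ ∩ {Budget, EmpID, JobTitle, Location, ManagerID} = {JobTitle, ManagerID}, not the whole set, so JobTitle -> ManagerID violates BCNF; decompose into {JobTitle, ManagerID} and {Budget, EmpID, JobTitle, Location}.
{JobTitle, ManagerID} has no BCNF violation.
{Budget, EmpID, JobTitle, Location} has no BCNF violation.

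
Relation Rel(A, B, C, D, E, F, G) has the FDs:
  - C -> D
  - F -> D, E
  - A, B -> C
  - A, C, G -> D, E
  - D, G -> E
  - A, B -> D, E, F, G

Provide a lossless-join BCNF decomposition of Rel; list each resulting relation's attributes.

{A, B, C, F, G}; {C, D}; {E, F}

Candidate key of the original relation: {A, B}.
{A, B, C, D, E, F, G}: {C} determines {C, D} here but is not a superkey — split on C -> D, giving {C, D} and {A, B, C, E, F, G}.
{C, D} has no BCNF violation.
{A, B, C, E, F, G}: {F} determines {E, F} here but is not a superkey — split on F -> E, giving {E, F} and {A, B, C, F, G}.
{E, F} has no BCNF violation.
{A, B, C, F, G} has no BCNF violation.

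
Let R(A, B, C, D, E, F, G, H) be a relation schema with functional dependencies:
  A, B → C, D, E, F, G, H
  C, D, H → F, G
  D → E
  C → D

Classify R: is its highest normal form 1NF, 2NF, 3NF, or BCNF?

Candidate key: {A, B}. Prime attributes: {A, B}.
For C, D, H → F, G we have {C, D, H}⁺ = {C, D, E, F, G, H}; {C, D, H} is not a superkey, so BCNF fails.
Because {F, G} are non-prime and the left side of C, D, H → F, G is not a superkey, the relation is not in 3NF.
No proper subset of a key has a non-prime attribute in its closure, so there is no partial dependency; 2NF holds.

2NF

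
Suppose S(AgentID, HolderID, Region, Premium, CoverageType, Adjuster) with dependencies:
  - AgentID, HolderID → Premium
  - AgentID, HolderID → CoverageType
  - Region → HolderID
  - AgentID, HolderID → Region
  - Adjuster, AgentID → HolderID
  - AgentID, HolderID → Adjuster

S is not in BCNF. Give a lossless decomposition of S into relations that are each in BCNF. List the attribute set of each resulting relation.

{Adjuster, AgentID, CoverageType, Premium, Region}; {HolderID, Region}

Candidate keys of the original relation: {Adjuster, AgentID}, {AgentID, HolderID}, {AgentID, Region}.
Within {Adjuster, AgentID, CoverageType, HolderID, Premium, Region}: {Region}⁺ ∩ {Adjuster, AgentID, CoverageType, HolderID, Premium, Region} = {HolderID, Region}, not the whole set, so Region → HolderID violates BCNF; decompose into {HolderID, Region} and {Adjuster, AgentID, CoverageType, Premium, Region}.
{HolderID, Region}: every determinant is a superkey — BCNF.
{Adjuster, AgentID, CoverageType, Premium, Region}: every determinant is a superkey — BCNF.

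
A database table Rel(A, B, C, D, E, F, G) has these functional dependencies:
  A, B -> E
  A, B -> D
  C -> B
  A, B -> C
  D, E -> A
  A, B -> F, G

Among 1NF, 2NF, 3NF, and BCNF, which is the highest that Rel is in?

Candidate keys: {A, B}, {A, C}, {B, D, E}, {C, D, E}. Prime attributes: {A, B, C, D, E}.
C -> B: {C}⁺ = {B, C}, which is not all of the attributes, so the left side is not a superkey — BCNF is violated.
But every attribute on its right side ({B}) is prime, and the same holds for every other non-superkey FD, so 3NF still holds.

3NF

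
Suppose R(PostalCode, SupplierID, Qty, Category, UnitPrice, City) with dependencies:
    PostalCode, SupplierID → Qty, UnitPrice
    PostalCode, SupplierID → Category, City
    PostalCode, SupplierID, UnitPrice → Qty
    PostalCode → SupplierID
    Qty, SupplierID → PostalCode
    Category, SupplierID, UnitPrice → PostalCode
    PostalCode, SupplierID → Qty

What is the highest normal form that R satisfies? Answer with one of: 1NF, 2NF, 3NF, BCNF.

Candidate keys: {Category, SupplierID, UnitPrice}, {PostalCode}, {Qty, SupplierID}. Prime attributes: {Category, PostalCode, Qty, SupplierID, UnitPrice}.
Each dependency's left side is a superkey — BCNF holds.

BCNF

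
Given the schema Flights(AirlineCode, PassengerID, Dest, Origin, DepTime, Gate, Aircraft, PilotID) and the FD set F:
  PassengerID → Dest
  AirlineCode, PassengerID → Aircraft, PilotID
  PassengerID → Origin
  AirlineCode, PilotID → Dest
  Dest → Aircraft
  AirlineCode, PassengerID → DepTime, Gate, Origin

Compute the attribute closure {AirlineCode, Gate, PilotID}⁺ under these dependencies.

Start with {AirlineCode, Gate, PilotID}.
AirlineCode, PilotID → Dest applies; add {Dest} → now {AirlineCode, Dest, Gate, PilotID}.
Dest → Aircraft applies; add {Aircraft} → now {Aircraft, AirlineCode, Dest, Gate, PilotID}.
No further FD applies.

{Aircraft, AirlineCode, Dest, Gate, PilotID}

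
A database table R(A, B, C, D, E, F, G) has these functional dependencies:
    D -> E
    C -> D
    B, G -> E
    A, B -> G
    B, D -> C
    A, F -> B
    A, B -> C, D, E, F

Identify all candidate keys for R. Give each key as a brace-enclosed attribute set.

{A} never appears on the right of any FD, so every key must include it.
{A, B}⁺ = {A, B, C, D, E, F, G} — all of the relation — so {A, B} is a candidate key.
{A, F}⁺ = {A, B, C, D, E, F, G} — all of the relation — so {A, F} is a candidate key.
Any other superkey properly contains one of these, so there are no further candidate keys.

{A, B}, {A, F}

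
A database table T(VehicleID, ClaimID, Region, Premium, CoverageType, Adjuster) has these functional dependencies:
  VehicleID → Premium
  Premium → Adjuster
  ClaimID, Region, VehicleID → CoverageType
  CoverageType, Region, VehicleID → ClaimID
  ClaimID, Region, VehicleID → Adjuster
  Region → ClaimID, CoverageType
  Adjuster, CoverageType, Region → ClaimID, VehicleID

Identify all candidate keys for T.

{Adjuster, Region}, {Premium, Region}, {Region, VehicleID}

Attributes never on any right-hand side: {Region} — every candidate key must contain it.
{Adjuster, Region}⁺ = {Adjuster, ClaimID, CoverageType, Premium, Region, VehicleID}, which is every attribute, so {Adjuster, Region} is a candidate key.
{Premium, Region}⁺ = {Adjuster, ClaimID, CoverageType, Premium, Region, VehicleID}, which is every attribute, so {Premium, Region} is a candidate key.
{Region, VehicleID}⁺ = {Adjuster, ClaimID, CoverageType, Premium, Region, VehicleID}, which is every attribute, so {Region, VehicleID} is a candidate key.
No proper subset of any of these is a key, and no other minimal superkey exists.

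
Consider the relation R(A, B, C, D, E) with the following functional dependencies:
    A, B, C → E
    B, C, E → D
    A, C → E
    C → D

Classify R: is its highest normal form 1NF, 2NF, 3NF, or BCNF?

1NF

Candidate key: {A, B, C}. Prime attributes: {A, B, C}.
For B, C, E → D we have {B, C, E}⁺ = {B, C, D, E}; {B, C, E} is not a superkey, so BCNF fails.
B, C, E → D determines the non-prime attribute {D} from a non-superkey — 3NF is violated.
{C} is a proper subset of the key {A, B, C}, and {C}⁺ contains the non-prime attribute {D} — a partial dependency, so 2NF is violated.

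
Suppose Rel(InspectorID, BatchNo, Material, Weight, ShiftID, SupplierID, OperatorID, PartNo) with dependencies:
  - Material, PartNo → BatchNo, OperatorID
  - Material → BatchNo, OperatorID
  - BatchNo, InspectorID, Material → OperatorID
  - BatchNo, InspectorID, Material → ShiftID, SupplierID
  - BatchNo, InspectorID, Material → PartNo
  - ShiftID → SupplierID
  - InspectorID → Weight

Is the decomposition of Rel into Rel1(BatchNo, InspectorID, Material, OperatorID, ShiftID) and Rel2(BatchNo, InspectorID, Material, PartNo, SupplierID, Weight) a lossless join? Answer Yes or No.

Yes

Rel1 ∩ Rel2 = {BatchNo, InspectorID, Material}; its closure under F is {BatchNo, InspectorID, Material, OperatorID, PartNo, ShiftID, SupplierID, Weight}.
This includes all of Rel1, so the common attributes are a superkey of Rel1 — the join is lossless.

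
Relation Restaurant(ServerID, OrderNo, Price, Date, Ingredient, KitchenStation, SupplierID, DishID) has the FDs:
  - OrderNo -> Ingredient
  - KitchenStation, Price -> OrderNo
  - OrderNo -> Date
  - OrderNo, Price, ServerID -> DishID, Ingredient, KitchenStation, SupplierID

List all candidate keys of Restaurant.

{KitchenStation, Price, ServerID}, {OrderNo, Price, ServerID}

Attributes never on any right-hand side: {Price, ServerID} — every candidate key must contain all of them.
{KitchenStation, Price, ServerID}⁺ = {Date, DishID, Ingredient, KitchenStation, OrderNo, Price, ServerID, SupplierID}, which is every attribute, so {KitchenStation, Price, ServerID} is a candidate key.
{OrderNo, Price, ServerID}⁺ = {Date, DishID, Ingredient, KitchenStation, OrderNo, Price, ServerID, SupplierID}, which is every attribute, so {OrderNo, Price, ServerID} is a candidate key.
These are minimal and exhaustive — every other superkey contains one of them.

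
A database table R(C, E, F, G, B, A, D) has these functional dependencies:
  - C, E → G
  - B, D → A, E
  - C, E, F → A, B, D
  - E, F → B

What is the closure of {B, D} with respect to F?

{A, B, D, E}

Start with {B, D}.
B, D → A, E applies; add {A, E} → now {A, B, D, E}.
No further FD applies.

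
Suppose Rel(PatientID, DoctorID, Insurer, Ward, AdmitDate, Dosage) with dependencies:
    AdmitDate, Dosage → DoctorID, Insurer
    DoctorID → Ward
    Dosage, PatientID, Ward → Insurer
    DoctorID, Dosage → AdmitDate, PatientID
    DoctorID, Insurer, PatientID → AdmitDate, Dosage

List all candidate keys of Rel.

{AdmitDate, Dosage}⁺ = {AdmitDate, DoctorID, Dosage, Insurer, PatientID, Ward} — all of the relation — so {AdmitDate, Dosage} is a candidate key.
{DoctorID, Dosage}⁺ = {AdmitDate, DoctorID, Dosage, Insurer, PatientID, Ward} — all of the relation — so {DoctorID, Dosage} is a candidate key.
{DoctorID, Insurer, PatientID}⁺ = {AdmitDate, DoctorID, Dosage, Insurer, PatientID, Ward} — all of the relation — so {DoctorID, Insurer, PatientID} is a candidate key.
Any other superkey properly contains one of these, so there are no further candidate keys.

{AdmitDate, Dosage}, {DoctorID, Dosage}, {DoctorID, Insurer, PatientID}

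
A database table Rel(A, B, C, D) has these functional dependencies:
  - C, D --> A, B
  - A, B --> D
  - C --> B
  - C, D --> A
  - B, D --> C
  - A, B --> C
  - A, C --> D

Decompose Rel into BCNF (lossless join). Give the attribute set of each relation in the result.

Candidate keys of the original relation: {A, B}, {A, C}, {B, D}, {C, D}.
{A, B, C, D}: {C} determines {B, C} here but is not a superkey — split on C --> B, giving {B, C} and {A, C, D}.
{B, C} has no BCNF violation.
{A, C, D} has no BCNF violation.

{A, C, D}; {B, C}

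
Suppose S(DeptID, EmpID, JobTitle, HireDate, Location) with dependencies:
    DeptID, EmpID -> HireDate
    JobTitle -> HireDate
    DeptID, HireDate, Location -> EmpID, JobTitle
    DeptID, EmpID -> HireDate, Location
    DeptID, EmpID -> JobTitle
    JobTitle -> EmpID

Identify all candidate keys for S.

{DeptID, EmpID}, {DeptID, HireDate, Location}, {DeptID, JobTitle}

No FD produces {DeptID}, so it must be in every candidate key.
Closure of {DeptID, EmpID} is {DeptID, EmpID, HireDate, JobTitle, Location}, the whole schema; {DeptID, EmpID} is a candidate key.
Closure of {DeptID, JobTitle} is {DeptID, EmpID, HireDate, JobTitle, Location}, the whole schema; {DeptID, JobTitle} is a candidate key.
Closure of {DeptID, HireDate, Location} is {DeptID, EmpID, HireDate, JobTitle, Location}, the whole schema; {DeptID, HireDate, Location} is a candidate key.
No proper subset of any of these is a key, and no other minimal superkey exists.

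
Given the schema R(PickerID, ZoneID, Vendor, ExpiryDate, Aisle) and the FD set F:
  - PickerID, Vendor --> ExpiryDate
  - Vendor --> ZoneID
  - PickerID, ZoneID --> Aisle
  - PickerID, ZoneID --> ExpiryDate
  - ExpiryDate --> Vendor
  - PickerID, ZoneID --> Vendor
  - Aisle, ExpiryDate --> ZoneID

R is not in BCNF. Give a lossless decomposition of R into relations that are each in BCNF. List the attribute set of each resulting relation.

Candidate keys of the original relation: {ExpiryDate, PickerID}, {PickerID, Vendor}, {PickerID, ZoneID}.
{Aisle, ExpiryDate, PickerID, Vendor, ZoneID}: {Vendor} determines {Vendor, ZoneID} here but is not a superkey — split on Vendor --> ZoneID, giving {Vendor, ZoneID} and {Aisle, ExpiryDate, PickerID, Vendor}.
{Vendor, ZoneID}: every determinant is a superkey — BCNF.
{Aisle, ExpiryDate, PickerID, Vendor}: {ExpiryDate} determines {ExpiryDate, Vendor} here but is not a superkey — split on ExpiryDate --> Vendor, giving {ExpiryDate, Vendor} and {Aisle, ExpiryDate, PickerID}.
{ExpiryDate, Vendor}: every determinant is a superkey — BCNF.
{Aisle, ExpiryDate, PickerID}: every determinant is a superkey — BCNF.

{Aisle, ExpiryDate, PickerID}; {ExpiryDate, Vendor}; {Vendor, ZoneID}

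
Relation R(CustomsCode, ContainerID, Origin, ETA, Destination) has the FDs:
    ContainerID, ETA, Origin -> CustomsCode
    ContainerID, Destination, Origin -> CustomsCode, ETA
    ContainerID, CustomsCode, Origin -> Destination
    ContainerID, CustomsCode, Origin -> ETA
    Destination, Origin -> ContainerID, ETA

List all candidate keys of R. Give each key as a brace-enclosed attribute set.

{ContainerID, CustomsCode, Origin}, {ContainerID, ETA, Origin}, {Destination, Origin}

No FD produces {Origin}, so it must be in every candidate key.
{Destination, Origin}⁺ = {ContainerID, CustomsCode, Destination, ETA, Origin} — all of the relation — so {Destination, Origin} is a candidate key.
{ContainerID, CustomsCode, Origin}⁺ = {ContainerID, CustomsCode, Destination, ETA, Origin} — all of the relation — so {ContainerID, CustomsCode, Origin} is a candidate key.
{ContainerID, ETA, Origin}⁺ = {ContainerID, CustomsCode, Destination, ETA, Origin} — all of the relation — so {ContainerID, ETA, Origin} is a candidate key.
These are minimal and exhaustive — every other superkey contains one of them.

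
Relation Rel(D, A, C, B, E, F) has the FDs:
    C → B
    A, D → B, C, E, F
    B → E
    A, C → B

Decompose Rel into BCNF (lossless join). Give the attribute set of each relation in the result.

Candidate key of the original relation: {A, D}.
In {A, B, C, D, E, F}, {C} is not a superkey ({C}⁺ restricted to this set is {B, C, E}), so split on C → B, E into {B, C, E} and {A, C, D, F}.
In {B, C, E}, {B} is not a superkey ({B}⁺ restricted to this set is {B, E}), so split on B → E into {B, E} and {B, C}.
{B, E} is in BCNF.
{B, C} is in BCNF.
{A, C, D, F} is in BCNF.

{A, C, D, F}; {B, C}; {B, E}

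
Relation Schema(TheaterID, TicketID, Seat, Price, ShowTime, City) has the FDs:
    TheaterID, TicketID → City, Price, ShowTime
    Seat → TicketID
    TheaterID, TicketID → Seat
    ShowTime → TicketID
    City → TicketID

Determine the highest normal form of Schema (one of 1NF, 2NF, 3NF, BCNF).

Candidate keys: {City, TheaterID}, {Seat, TheaterID}, {ShowTime, TheaterID}, {TheaterID, TicketID}. Prime attributes: {City, Seat, ShowTime, TheaterID, TicketID}.
Seat → TicketID: {Seat}⁺ = {Seat, TicketID}, which is not all of the attributes, so the left side is not a superkey — BCNF is violated.
But every attribute on its right side ({TicketID}) is prime, and the same holds for every other non-superkey FD, so 3NF still holds.

3NF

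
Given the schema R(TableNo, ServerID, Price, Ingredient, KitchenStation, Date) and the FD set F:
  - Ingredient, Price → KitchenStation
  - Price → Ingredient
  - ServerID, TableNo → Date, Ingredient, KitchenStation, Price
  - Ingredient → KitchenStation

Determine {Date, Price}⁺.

{Date, Ingredient, KitchenStation, Price}

Start with {Date, Price}.
Price → Ingredient applies; add {Ingredient} → now {Date, Ingredient, Price}.
Ingredient → KitchenStation applies; add {KitchenStation} → now {Date, Ingredient, KitchenStation, Price}.
No further FD applies.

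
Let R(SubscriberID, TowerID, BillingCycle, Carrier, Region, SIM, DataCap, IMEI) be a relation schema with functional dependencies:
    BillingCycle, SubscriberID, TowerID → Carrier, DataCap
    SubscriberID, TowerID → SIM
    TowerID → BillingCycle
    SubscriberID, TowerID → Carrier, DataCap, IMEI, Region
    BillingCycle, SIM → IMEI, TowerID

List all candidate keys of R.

{BillingCycle, SIM, SubscriberID}, {SubscriberID, TowerID}

{SubscriberID} never appears on the right of any FD, so every key must include it.
{SubscriberID, TowerID} is a candidate key since {SubscriberID, TowerID}⁺ = {BillingCycle, Carrier, DataCap, IMEI, Region, SIM, SubscriberID, TowerID} covers every attribute.
{BillingCycle, SIM, SubscriberID} is a candidate key since {BillingCycle, SIM, SubscriberID}⁺ = {BillingCycle, Carrier, DataCap, IMEI, Region, SIM, SubscriberID, TowerID} covers every attribute.
These are minimal and exhaustive — every other superkey contains one of them.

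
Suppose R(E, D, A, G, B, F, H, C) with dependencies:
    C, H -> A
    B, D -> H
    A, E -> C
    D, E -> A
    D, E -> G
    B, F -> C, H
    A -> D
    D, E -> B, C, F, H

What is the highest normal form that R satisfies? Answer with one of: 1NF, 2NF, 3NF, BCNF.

Candidate keys: {A, E}, {B, E, F}, {C, E, H}, {D, E}. Prime attributes: {A, B, C, D, E, F, H}.
C, H -> A: {C, H}⁺ = {A, C, D, H}, which is not all of the attributes, so the left side is not a superkey — BCNF is violated.
Since {A} ⊆ prime attributes and every other non-superkey FD also has a prime right side, the schema is in 3NF.

3NF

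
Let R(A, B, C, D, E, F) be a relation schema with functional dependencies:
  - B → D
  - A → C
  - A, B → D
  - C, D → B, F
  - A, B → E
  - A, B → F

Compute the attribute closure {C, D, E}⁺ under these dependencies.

Start with {C, D, E}.
C, D → B, F applies; add {B, F} → now {B, C, D, E, F}.
No further FD applies.

{B, C, D, E, F}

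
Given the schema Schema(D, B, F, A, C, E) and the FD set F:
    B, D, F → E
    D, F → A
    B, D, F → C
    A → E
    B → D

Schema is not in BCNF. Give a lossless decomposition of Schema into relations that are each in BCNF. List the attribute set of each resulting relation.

{A, D, F}; {A, E}; {B, C, F}; {B, D}

Candidate key of the original relation: {B, F}.
{A, B, C, D, E, F}: {D, F} determines {A, D, E, F} here but is not a superkey — split on D, F → A, E, giving {A, D, E, F} and {B, C, D, F}.
{A, D, E, F}: {A} determines {A, E} here but is not a superkey — split on A → E, giving {A, E} and {A, D, F}.
{A, E} is in BCNF.
{A, D, F} is in BCNF.
{B, C, D, F}: {B} determines {B, D} here but is not a superkey — split on B → D, giving {B, D} and {B, C, F}.
{B, D} is in BCNF.
{B, C, F} is in BCNF.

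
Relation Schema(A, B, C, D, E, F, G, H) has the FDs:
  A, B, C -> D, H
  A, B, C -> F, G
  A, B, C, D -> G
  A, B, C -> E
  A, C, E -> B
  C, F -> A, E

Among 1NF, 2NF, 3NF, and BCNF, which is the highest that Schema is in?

BCNF

Candidate keys: {A, B, C}, {A, C, E}, {C, F}. Prime attributes: {A, B, C, E, F}.
Every FD has a superkey on the left, so the relation is in BCNF.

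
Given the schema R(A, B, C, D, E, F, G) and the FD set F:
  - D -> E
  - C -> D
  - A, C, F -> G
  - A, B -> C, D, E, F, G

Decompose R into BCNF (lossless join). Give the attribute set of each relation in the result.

Candidate key of the original relation: {A, B}.
In {A, B, C, D, E, F, G}, {D} is not a superkey ({D}⁺ restricted to this set is {D, E}), so split on D -> E into {D, E} and {A, B, C, D, F, G}.
{D, E} has no BCNF violation.
In {A, B, C, D, F, G}, {C} is not a superkey ({C}⁺ restricted to this set is {C, D}), so split on C -> D into {C, D} and {A, B, C, F, G}.
{C, D} has no BCNF violation.
In {A, B, C, F, G}, {A, C, F} is not a superkey ({A, C, F}⁺ restricted to this set is {A, C, F, G}), so split on A, C, F -> G into {A, C, F, G} and {A, B, C, F}.
{A, C, F, G} has no BCNF violation.
{A, B, C, F} has no BCNF violation.

{A, B, C, F}; {A, C, F, G}; {C, D}; {D, E}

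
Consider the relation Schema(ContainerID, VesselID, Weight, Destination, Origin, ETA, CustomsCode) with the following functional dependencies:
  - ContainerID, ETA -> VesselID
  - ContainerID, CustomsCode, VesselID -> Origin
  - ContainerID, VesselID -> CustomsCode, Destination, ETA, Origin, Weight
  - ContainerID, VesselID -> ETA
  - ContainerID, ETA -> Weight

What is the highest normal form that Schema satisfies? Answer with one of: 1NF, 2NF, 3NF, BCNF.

BCNF

Candidate keys: {ContainerID, ETA}, {ContainerID, VesselID}. Prime attributes: {ContainerID, ETA, VesselID}.
Every FD has a superkey on the left, so the relation is in BCNF.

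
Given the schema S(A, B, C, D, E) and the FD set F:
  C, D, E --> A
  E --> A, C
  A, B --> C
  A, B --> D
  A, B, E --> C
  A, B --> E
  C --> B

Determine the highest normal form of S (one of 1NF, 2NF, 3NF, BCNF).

Candidate keys: {A, B}, {A, C}, {E}. Prime attributes: {A, B, C, E}.
C --> B: {C}⁺ = {B, C}, which is not all of the attributes, so the left side is not a superkey — BCNF is violated.
But every attribute on its right side ({B}) is prime, and the same holds for every other non-superkey FD, so 3NF still holds.

3NF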